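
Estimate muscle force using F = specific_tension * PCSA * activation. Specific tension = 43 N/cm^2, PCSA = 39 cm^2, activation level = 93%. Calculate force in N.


F = sigma * PCSA * activation
F = 43 * 39 * 0.93
F = 1560 N


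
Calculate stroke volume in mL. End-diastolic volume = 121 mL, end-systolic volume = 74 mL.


SV = EDV - ESV
SV = 121 - 74
SV = 47 mL


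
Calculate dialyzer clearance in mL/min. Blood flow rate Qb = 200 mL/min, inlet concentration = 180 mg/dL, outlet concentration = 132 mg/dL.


K = Qb * (Cb_in - Cb_out) / Cb_in
K = 200 * (180 - 132) / 180
K = 53.33 mL/min


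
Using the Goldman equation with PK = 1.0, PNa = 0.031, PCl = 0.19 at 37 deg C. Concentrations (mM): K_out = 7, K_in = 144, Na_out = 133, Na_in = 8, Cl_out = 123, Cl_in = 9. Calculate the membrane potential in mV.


Vm = (RT/F)*ln((PK*Ko + PNa*Nao + PCl*Cli)/(PK*Ki + PNa*Nai + PCl*Clo))
Numer = 12.833, Denom = 167.618
Vm = -68.68 mV


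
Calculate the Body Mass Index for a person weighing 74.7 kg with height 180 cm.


BMI = weight / height^2
height = 180 cm = 1.8 m
BMI = 74.7 / 1.8^2
BMI = 23.06 kg/m^2


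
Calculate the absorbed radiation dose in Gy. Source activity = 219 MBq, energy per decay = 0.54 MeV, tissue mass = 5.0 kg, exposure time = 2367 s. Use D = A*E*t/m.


A = 219 MBq = 2.1900e+08 Bq
E = 0.54 MeV = 8.6508e-14 J
D = A*E*t/m = 2.1900e+08*8.6508e-14*2367/5.0
D = 0.008969 Gy


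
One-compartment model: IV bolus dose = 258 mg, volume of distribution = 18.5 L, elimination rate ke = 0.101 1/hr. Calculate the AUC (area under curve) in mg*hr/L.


C0 = Dose/Vd = 258/18.5 = 13.9459 mg/L
AUC = C0/ke = 13.9459/0.101
AUC = 138.1 mg*hr/L


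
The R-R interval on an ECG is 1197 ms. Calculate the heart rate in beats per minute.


HR = 60 / RR_interval(s)
RR = 1197 ms = 1.197 s
HR = 60 / 1.197 = 50.13 bpm


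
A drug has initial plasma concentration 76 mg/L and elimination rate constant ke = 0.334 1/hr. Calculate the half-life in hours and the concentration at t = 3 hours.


t_half = ln(2) / ke = 0.693147 / 0.334 = 2.075 hr
C(t) = C0 * exp(-ke*t) = 76 * exp(-0.334*3)
C(3) = 27.9 mg/L


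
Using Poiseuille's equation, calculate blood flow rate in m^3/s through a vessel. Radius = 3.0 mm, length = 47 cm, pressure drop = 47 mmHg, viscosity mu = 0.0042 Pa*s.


Q = pi*r^4*dP / (8*mu*L)
r = 0.003 m, L = 0.47 m
dP = 47 mmHg = 6266.134 Pa
Q = 1.0097e-04 m^3/s


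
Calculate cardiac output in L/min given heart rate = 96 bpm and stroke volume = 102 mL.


CO = HR * SV
CO = 96 * 102 / 1000
CO = 9.792 L/min


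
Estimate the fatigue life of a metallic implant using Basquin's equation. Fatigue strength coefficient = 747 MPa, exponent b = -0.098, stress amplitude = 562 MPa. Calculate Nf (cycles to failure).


sigma_a = sigma_f' * (2Nf)^b
2Nf = (sigma_a/sigma_f')^(1/b)
2Nf = (562/747)^(1/-0.098)
2Nf = 18.241651
Nf = 9.121


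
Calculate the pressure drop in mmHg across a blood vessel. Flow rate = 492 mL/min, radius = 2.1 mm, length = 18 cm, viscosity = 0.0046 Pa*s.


dP = 8*mu*L*Q / (pi*r^4)
Q = 492 mL/min = 8.2e-06 m^3/s
dP = 889.011 Pa = 889.011 / 133.322 mmHg = 6.668 mmHg


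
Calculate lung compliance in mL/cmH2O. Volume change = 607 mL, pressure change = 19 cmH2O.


C = dV / dP
C = 607 / 19
C = 31.95 mL/cmH2O


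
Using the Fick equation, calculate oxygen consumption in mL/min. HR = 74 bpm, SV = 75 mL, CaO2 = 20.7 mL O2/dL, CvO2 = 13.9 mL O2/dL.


CO = HR*SV = 74*75/1000 = 5.55 L/min
a-v O2 diff = 20.7 - 13.9 = 6.8 mL/dL
VO2 = CO * (CaO2-CvO2) * 10 dL/L
VO2 = 5.55 * 6.8 * 10
VO2 = 377.4 mL/min


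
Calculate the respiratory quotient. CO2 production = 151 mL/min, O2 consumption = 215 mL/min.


RQ = VCO2 / VO2
RQ = 151 / 215
RQ = 0.7023


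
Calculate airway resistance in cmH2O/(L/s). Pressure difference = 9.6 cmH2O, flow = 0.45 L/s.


R = dP / flow
R = 9.6 / 0.45
R = 21.33 cmH2O/(L/s)


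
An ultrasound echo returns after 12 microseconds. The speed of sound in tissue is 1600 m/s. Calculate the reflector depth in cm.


depth = c * t / 2
t = 12 us = 1.2000e-05 s
depth = 1600 * 1.2000e-05 / 2
depth = 0.0096 m = 0.96 cm


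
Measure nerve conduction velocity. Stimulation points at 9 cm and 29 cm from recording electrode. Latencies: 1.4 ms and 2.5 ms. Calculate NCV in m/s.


Distance = (29 - 9) / 100 = 0.2 m
dt = (2.5 - 1.4) / 1000 = 0.0011 s
NCV = dist / dt = 181.8 m/s


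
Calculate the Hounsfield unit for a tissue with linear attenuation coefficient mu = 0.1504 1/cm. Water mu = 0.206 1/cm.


HU = ((mu_tissue - mu_water) / mu_water) * 1000
HU = ((0.1504 - 0.206) / 0.206) * 1000
HU = -269.9


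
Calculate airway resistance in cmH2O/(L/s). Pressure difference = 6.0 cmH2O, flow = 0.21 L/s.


R = dP / flow
R = 6.0 / 0.21
R = 28.57 cmH2O/(L/s)


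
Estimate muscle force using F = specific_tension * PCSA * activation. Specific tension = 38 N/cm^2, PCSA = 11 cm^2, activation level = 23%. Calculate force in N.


F = sigma * PCSA * activation
F = 38 * 11 * 0.23
F = 96.14 N


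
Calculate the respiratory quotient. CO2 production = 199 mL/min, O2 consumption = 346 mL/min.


RQ = VCO2 / VO2
RQ = 199 / 346
RQ = 0.5751


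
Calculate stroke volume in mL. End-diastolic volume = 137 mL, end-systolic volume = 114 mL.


SV = EDV - ESV
SV = 137 - 114
SV = 23 mL


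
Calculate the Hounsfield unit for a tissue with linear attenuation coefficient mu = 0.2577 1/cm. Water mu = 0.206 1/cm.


HU = ((mu_tissue - mu_water) / mu_water) * 1000
HU = ((0.2577 - 0.206) / 0.206) * 1000
HU = 251


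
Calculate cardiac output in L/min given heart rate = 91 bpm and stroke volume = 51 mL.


CO = HR * SV
CO = 91 * 51 / 1000
CO = 4.641 L/min


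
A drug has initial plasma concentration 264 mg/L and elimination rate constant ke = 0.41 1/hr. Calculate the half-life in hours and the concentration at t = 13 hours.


t_half = ln(2) / ke = 0.693147 / 0.41 = 1.691 hr
C(t) = C0 * exp(-ke*t) = 264 * exp(-0.41*13)
C(13) = 1.279 mg/L


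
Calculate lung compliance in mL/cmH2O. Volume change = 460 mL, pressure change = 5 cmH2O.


C = dV / dP
C = 460 / 5
C = 92 mL/cmH2O


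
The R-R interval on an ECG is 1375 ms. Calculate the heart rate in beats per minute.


HR = 60 / RR_interval(s)
RR = 1375 ms = 1.375 s
HR = 60 / 1.375 = 43.64 bpm


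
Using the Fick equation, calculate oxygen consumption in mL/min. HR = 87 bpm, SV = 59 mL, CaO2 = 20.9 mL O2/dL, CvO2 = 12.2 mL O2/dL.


CO = HR*SV = 87*59/1000 = 5.133 L/min
a-v O2 diff = 20.9 - 12.2 = 8.7 mL/dL
VO2 = CO * (CaO2-CvO2) * 10 dL/L
VO2 = 5.133 * 8.7 * 10
VO2 = 446.6 mL/min


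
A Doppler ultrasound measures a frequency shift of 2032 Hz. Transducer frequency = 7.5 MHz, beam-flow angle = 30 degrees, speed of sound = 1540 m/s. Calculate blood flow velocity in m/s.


v = fd * c / (2 * f0 * cos(theta))
v = 2032 * 1540 / (2 * 7.5000e+06 * cos(30))
v = 0.2409 m/s


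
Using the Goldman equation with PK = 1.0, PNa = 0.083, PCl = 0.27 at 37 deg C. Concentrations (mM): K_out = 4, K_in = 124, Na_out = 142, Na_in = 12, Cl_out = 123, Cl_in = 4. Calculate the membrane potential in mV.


Vm = (RT/F)*ln((PK*Ko + PNa*Nao + PCl*Cli)/(PK*Ki + PNa*Nai + PCl*Clo))
Numer = 16.866, Denom = 158.206
Vm = -59.83 mV


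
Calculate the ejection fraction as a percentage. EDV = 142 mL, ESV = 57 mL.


SV = EDV - ESV = 142 - 57 = 85 mL
EF = SV/EDV * 100 = 85/142 * 100
EF = 59.86%


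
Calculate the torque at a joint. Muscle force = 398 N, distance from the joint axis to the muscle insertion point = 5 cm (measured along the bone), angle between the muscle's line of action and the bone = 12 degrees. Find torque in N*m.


Torque = F * d * sin(theta)   (moment arm = d*sin(theta))
d = 5 cm = 0.05 m
Torque = 398 * 0.05 * sin(12)
Torque = 4.137 N*m


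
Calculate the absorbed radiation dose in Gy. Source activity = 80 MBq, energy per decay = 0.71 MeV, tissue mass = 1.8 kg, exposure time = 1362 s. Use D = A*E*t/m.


A = 80 MBq = 8.0000e+07 Bq
E = 0.71 MeV = 1.13742e-13 J
D = A*E*t/m = 8.0000e+07*1.13742e-13*1362/1.8
D = 0.006885 Gy


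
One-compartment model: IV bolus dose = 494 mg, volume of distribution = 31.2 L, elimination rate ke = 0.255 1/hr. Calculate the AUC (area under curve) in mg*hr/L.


C0 = Dose/Vd = 494/31.2 = 15.8333 mg/L
AUC = C0/ke = 15.8333/0.255
AUC = 62.09 mg*hr/L


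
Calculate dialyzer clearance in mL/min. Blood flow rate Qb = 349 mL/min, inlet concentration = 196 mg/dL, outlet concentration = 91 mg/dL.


K = Qb * (Cb_in - Cb_out) / Cb_in
K = 349 * (196 - 91) / 196
K = 187 mL/min


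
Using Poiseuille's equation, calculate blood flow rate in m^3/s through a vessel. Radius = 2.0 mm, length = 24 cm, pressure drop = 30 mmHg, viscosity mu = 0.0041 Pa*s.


Q = pi*r^4*dP / (8*mu*L)
r = 0.002 m, L = 0.24 m
dP = 30 mmHg = 3999.66 Pa
Q = 2.5539e-05 m^3/s


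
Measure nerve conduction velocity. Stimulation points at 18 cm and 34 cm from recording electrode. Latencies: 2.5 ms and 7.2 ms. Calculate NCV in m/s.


Distance = (34 - 18) / 100 = 0.16 m
dt = (7.2 - 2.5) / 1000 = 0.0047 s
NCV = dist / dt = 34.04 m/s


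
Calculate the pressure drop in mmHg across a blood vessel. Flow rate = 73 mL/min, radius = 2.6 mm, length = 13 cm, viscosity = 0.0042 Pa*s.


dP = 8*mu*L*Q / (pi*r^4)
Q = 73 mL/min = 1.21667e-06 m^3/s
dP = 37.0179 Pa = 37.0179 / 133.322 mmHg = 0.2777 mmHg


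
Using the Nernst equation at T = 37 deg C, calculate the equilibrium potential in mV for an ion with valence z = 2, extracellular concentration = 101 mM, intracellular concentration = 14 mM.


E = (RT/(zF)) * ln(C_out/C_in)
T = 37 + 273.15 = 310.15 K
E = (8.314 * 310.15 / (2 * 96485)) * ln(101/14)
E = 26.41 mV


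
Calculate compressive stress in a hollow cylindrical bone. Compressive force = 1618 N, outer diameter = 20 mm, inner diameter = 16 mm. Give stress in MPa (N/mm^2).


A = pi*(r_o^2 - r_i^2)
r_o = 10 mm, r_i = 8 mm
A = 113.097 mm^2
sigma = F/A = 1618 / 113.097
sigma = 14.31 MPa


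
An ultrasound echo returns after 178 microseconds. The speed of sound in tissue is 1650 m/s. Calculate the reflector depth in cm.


depth = c * t / 2
t = 178 us = 1.7800e-04 s
depth = 1650 * 1.7800e-04 / 2
depth = 0.14685 m = 14.685 cm


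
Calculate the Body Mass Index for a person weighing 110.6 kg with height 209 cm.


BMI = weight / height^2
height = 209 cm = 2.09 m
BMI = 110.6 / 2.09^2
BMI = 25.32 kg/m^2


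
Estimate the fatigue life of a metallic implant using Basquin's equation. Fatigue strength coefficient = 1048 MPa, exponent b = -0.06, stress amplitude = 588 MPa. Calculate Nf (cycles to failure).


sigma_a = sigma_f' * (2Nf)^b
2Nf = (sigma_a/sigma_f')^(1/b)
2Nf = (588/1048)^(1/-0.06)
2Nf = 15242.842
Nf = 7621


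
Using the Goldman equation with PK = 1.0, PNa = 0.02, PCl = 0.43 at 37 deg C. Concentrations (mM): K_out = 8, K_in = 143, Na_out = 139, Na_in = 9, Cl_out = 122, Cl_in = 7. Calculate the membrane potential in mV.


Vm = (RT/F)*ln((PK*Ko + PNa*Nao + PCl*Cli)/(PK*Ki + PNa*Nai + PCl*Clo))
Numer = 13.79, Denom = 195.64
Vm = -70.88 mV


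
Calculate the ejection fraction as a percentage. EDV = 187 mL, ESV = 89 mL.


SV = EDV - ESV = 187 - 89 = 98 mL
EF = SV/EDV * 100 = 98/187 * 100
EF = 52.41%


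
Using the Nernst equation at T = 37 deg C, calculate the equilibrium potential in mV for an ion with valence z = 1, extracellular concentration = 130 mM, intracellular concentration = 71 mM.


E = (RT/(zF)) * ln(C_out/C_in)
T = 37 + 273.15 = 310.15 K
E = (8.314 * 310.15 / (1 * 96485)) * ln(130/71)
E = 16.16 mV


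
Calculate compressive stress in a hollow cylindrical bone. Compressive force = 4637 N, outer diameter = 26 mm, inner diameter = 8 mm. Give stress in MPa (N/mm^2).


A = pi*(r_o^2 - r_i^2)
r_o = 13 mm, r_i = 4 mm
A = 480.664 mm^2
sigma = F/A = 4637 / 480.664
sigma = 9.647 MPa


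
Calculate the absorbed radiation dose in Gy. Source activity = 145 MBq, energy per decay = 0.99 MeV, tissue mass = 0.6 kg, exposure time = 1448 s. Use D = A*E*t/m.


A = 145 MBq = 1.4500e+08 Bq
E = 0.99 MeV = 1.58598e-13 J
D = A*E*t/m = 1.4500e+08*1.58598e-13*1448/0.6
D = 0.0555 Gy


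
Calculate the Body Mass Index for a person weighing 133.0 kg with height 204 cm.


BMI = weight / height^2
height = 204 cm = 2.04 m
BMI = 133.0 / 2.04^2
BMI = 31.96 kg/m^2


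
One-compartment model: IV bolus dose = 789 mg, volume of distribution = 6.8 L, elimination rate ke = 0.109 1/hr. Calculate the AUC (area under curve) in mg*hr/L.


C0 = Dose/Vd = 789/6.8 = 116.029 mg/L
AUC = C0/ke = 116.029/0.109
AUC = 1064 mg*hr/L


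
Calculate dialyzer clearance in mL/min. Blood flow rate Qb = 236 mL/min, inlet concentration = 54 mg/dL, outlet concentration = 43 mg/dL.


K = Qb * (Cb_in - Cb_out) / Cb_in
K = 236 * (54 - 43) / 54
K = 48.07 mL/min


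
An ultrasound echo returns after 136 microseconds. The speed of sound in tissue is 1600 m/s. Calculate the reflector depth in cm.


depth = c * t / 2
t = 136 us = 1.3600e-04 s
depth = 1600 * 1.3600e-04 / 2
depth = 0.1088 m = 10.88 cm


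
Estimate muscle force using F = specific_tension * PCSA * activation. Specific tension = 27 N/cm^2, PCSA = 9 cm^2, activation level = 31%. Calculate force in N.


F = sigma * PCSA * activation
F = 27 * 9 * 0.31
F = 75.33 N


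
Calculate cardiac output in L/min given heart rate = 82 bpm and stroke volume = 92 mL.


CO = HR * SV
CO = 82 * 92 / 1000
CO = 7.544 L/min


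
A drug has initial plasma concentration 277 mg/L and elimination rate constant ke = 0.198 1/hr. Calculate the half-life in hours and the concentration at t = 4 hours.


t_half = ln(2) / ke = 0.693147 / 0.198 = 3.501 hr
C(t) = C0 * exp(-ke*t) = 277 * exp(-0.198*4)
C(4) = 125.5 mg/L


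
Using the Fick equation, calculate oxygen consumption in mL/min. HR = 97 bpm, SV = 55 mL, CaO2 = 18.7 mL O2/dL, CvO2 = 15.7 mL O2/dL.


CO = HR*SV = 97*55/1000 = 5.335 L/min
a-v O2 diff = 18.7 - 15.7 = 3 mL/dL
VO2 = CO * (CaO2-CvO2) * 10 dL/L
VO2 = 5.335 * 3 * 10
VO2 = 160 mL/min


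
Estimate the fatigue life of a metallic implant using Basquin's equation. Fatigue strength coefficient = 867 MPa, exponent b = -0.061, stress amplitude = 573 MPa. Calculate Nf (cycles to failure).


sigma_a = sigma_f' * (2Nf)^b
2Nf = (sigma_a/sigma_f')^(1/b)
2Nf = (573/867)^(1/-0.061)
2Nf = 888.37834
Nf = 444.2


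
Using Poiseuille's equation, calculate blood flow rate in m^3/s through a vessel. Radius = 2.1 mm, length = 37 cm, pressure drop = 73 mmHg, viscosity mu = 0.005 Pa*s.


Q = pi*r^4*dP / (8*mu*L)
r = 0.0021 m, L = 0.37 m
dP = 73 mmHg = 9732.506 Pa
Q = 4.0178e-05 m^3/s


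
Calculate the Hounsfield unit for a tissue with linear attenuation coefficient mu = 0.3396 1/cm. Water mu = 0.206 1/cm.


HU = ((mu_tissue - mu_water) / mu_water) * 1000
HU = ((0.3396 - 0.206) / 0.206) * 1000
HU = 648.5


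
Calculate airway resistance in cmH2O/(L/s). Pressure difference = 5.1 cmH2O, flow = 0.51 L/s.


R = dP / flow
R = 5.1 / 0.51
R = 10 cmH2O/(L/s)


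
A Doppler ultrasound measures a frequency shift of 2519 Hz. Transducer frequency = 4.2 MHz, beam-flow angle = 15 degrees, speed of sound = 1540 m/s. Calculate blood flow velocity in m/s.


v = fd * c / (2 * f0 * cos(theta))
v = 2519 * 1540 / (2 * 4.2000e+06 * cos(15))
v = 0.4781 m/s


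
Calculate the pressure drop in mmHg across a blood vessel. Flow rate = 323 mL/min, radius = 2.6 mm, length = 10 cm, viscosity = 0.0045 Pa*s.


dP = 8*mu*L*Q / (pi*r^4)
Q = 323 mL/min = 5.38333e-06 m^3/s
dP = 134.993 Pa = 134.993 / 133.322 mmHg = 1.013 mmHg


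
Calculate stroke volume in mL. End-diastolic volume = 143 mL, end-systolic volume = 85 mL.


SV = EDV - ESV
SV = 143 - 85
SV = 58 mL


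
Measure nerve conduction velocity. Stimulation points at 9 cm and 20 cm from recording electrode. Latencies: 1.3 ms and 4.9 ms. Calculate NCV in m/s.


Distance = (20 - 9) / 100 = 0.11 m
dt = (4.9 - 1.3) / 1000 = 0.0036 s
NCV = dist / dt = 30.56 m/s


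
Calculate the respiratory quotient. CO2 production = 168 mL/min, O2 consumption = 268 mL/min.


RQ = VCO2 / VO2
RQ = 168 / 268
RQ = 0.6269


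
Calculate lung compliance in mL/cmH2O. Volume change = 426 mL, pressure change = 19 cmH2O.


C = dV / dP
C = 426 / 19
C = 22.42 mL/cmH2O


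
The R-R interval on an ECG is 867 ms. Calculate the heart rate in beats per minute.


HR = 60 / RR_interval(s)
RR = 867 ms = 0.867 s
HR = 60 / 0.867 = 69.2 bpm


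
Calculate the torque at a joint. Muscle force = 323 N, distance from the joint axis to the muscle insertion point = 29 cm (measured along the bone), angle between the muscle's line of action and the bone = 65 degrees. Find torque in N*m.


Torque = F * d * sin(theta)   (moment arm = d*sin(theta))
d = 29 cm = 0.29 m
Torque = 323 * 0.29 * sin(65)
Torque = 84.89 N*m


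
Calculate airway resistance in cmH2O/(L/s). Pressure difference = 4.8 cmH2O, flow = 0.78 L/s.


R = dP / flow
R = 4.8 / 0.78
R = 6.154 cmH2O/(L/s)


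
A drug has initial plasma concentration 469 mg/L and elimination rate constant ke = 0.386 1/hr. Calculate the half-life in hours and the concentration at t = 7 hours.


t_half = ln(2) / ke = 0.693147 / 0.386 = 1.796 hr
C(t) = C0 * exp(-ke*t) = 469 * exp(-0.386*7)
C(7) = 31.46 mg/L


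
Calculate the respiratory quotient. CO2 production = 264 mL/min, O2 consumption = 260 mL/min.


RQ = VCO2 / VO2
RQ = 264 / 260
RQ = 1.015


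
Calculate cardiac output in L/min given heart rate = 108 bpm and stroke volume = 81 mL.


CO = HR * SV
CO = 108 * 81 / 1000
CO = 8.748 L/min


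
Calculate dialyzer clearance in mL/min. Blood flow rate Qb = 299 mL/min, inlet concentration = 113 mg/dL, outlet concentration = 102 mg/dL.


K = Qb * (Cb_in - Cb_out) / Cb_in
K = 299 * (113 - 102) / 113
K = 29.11 mL/min


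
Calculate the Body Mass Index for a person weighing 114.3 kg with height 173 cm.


BMI = weight / height^2
height = 173 cm = 1.73 m
BMI = 114.3 / 1.73^2
BMI = 38.19 kg/m^2


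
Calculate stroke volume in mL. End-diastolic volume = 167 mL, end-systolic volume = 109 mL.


SV = EDV - ESV
SV = 167 - 109
SV = 58 mL


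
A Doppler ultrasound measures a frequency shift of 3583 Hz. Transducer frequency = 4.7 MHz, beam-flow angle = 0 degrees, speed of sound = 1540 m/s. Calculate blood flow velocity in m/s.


v = fd * c / (2 * f0 * cos(theta))
v = 3583 * 1540 / (2 * 4.7000e+06 * cos(0))
v = 0.587 m/s


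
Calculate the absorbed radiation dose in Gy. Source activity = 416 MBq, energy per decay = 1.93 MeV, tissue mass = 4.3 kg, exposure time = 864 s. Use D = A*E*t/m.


A = 416 MBq = 4.1600e+08 Bq
E = 1.93 MeV = 3.09186e-13 J
D = A*E*t/m = 4.1600e+08*3.09186e-13*864/4.3
D = 0.02584 Gy


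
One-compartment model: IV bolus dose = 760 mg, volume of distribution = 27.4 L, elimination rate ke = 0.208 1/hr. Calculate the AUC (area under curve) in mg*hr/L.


C0 = Dose/Vd = 760/27.4 = 27.7372 mg/L
AUC = C0/ke = 27.7372/0.208
AUC = 133.4 mg*hr/L


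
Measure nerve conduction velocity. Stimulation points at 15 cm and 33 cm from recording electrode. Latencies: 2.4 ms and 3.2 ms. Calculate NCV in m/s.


Distance = (33 - 15) / 100 = 0.18 m
dt = (3.2 - 2.4) / 1000 = 8.0000e-04 s
NCV = dist / dt = 225 m/s


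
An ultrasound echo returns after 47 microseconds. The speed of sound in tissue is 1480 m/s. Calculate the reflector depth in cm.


depth = c * t / 2
t = 47 us = 4.7000e-05 s
depth = 1480 * 4.7000e-05 / 2
depth = 0.03478 m = 3.478 cm


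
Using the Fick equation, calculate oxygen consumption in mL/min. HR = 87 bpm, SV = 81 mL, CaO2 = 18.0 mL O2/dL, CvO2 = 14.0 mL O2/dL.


CO = HR*SV = 87*81/1000 = 7.047 L/min
a-v O2 diff = 18.0 - 14.0 = 4 mL/dL
VO2 = CO * (CaO2-CvO2) * 10 dL/L
VO2 = 7.047 * 4 * 10
VO2 = 281.9 mL/min


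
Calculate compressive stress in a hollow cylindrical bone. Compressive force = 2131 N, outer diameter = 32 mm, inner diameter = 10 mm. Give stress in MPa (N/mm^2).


A = pi*(r_o^2 - r_i^2)
r_o = 16 mm, r_i = 5 mm
A = 725.708 mm^2
sigma = F/A = 2131 / 725.708
sigma = 2.936 MPa


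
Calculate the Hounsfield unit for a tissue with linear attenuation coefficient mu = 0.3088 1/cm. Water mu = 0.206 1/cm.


HU = ((mu_tissue - mu_water) / mu_water) * 1000
HU = ((0.3088 - 0.206) / 0.206) * 1000
HU = 499


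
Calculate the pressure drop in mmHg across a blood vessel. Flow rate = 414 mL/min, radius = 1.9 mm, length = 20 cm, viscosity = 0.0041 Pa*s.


dP = 8*mu*L*Q / (pi*r^4)
Q = 414 mL/min = 6.9e-06 m^3/s
dP = 1105.58 Pa = 1105.58 / 133.322 mmHg = 8.293 mmHg


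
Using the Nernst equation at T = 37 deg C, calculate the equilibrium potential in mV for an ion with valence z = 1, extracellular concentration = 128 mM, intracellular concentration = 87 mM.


E = (RT/(zF)) * ln(C_out/C_in)
T = 37 + 273.15 = 310.15 K
E = (8.314 * 310.15 / (1 * 96485)) * ln(128/87)
E = 10.32 mV


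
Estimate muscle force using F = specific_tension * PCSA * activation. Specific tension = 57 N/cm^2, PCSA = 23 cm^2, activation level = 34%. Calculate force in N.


F = sigma * PCSA * activation
F = 57 * 23 * 0.34
F = 445.7 N


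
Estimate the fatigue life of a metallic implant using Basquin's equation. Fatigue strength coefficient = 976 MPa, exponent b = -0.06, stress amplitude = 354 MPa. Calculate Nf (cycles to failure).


sigma_a = sigma_f' * (2Nf)^b
2Nf = (sigma_a/sigma_f')^(1/b)
2Nf = (354/976)^(1/-0.06)
2Nf = 21916739
Nf = 1.0958e+07


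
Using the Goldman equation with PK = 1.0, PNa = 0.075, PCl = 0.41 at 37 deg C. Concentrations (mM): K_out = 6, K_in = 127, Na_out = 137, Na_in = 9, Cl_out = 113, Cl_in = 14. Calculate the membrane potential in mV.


Vm = (RT/F)*ln((PK*Ko + PNa*Nao + PCl*Cli)/(PK*Ki + PNa*Nai + PCl*Clo))
Numer = 22.015, Denom = 174.005
Vm = -55.25 mV


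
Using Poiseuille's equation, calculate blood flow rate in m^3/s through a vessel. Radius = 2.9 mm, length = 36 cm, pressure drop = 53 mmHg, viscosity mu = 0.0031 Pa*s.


Q = pi*r^4*dP / (8*mu*L)
r = 0.0029 m, L = 0.36 m
dP = 53 mmHg = 7066.066 Pa
Q = 1.7586e-04 m^3/s


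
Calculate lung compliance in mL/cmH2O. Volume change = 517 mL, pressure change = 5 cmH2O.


C = dV / dP
C = 517 / 5
C = 103.4 mL/cmH2O


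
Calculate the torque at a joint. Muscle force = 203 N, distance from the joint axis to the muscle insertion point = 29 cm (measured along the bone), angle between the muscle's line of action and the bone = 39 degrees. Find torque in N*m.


Torque = F * d * sin(theta)   (moment arm = d*sin(theta))
d = 29 cm = 0.29 m
Torque = 203 * 0.29 * sin(39)
Torque = 37.05 N*m


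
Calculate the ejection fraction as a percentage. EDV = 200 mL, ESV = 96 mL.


SV = EDV - ESV = 200 - 96 = 104 mL
EF = SV/EDV * 100 = 104/200 * 100
EF = 52%


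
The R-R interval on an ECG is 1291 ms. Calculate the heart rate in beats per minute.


HR = 60 / RR_interval(s)
RR = 1291 ms = 1.291 s
HR = 60 / 1.291 = 46.48 bpm


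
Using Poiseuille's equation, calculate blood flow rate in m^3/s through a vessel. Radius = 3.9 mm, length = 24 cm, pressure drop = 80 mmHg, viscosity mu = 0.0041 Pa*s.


Q = pi*r^4*dP / (8*mu*L)
r = 0.0039 m, L = 0.24 m
dP = 80 mmHg = 10665.76 Pa
Q = 9.8473e-04 m^3/s


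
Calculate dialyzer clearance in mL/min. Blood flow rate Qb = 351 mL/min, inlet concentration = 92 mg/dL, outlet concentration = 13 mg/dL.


K = Qb * (Cb_in - Cb_out) / Cb_in
K = 351 * (92 - 13) / 92
K = 301.4 mL/min


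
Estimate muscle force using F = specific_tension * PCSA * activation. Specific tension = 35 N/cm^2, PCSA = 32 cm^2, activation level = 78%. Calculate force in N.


F = sigma * PCSA * activation
F = 35 * 32 * 0.78
F = 873.6 N


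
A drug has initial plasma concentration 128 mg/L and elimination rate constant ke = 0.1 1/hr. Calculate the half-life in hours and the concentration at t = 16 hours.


t_half = ln(2) / ke = 0.693147 / 0.1 = 6.931 hr
C(t) = C0 * exp(-ke*t) = 128 * exp(-0.1*16)
C(16) = 25.84 mg/L


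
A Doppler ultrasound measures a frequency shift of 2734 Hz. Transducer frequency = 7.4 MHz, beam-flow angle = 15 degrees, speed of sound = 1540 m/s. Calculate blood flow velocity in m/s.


v = fd * c / (2 * f0 * cos(theta))
v = 2734 * 1540 / (2 * 7.4000e+06 * cos(15))
v = 0.2945 m/s


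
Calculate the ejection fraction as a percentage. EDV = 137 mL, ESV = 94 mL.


SV = EDV - ESV = 137 - 94 = 43 mL
EF = SV/EDV * 100 = 43/137 * 100
EF = 31.39%


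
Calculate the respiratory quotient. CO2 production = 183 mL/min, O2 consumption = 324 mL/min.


RQ = VCO2 / VO2
RQ = 183 / 324
RQ = 0.5648


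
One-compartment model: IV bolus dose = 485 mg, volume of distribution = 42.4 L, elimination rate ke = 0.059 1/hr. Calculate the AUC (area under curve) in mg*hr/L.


C0 = Dose/Vd = 485/42.4 = 11.4387 mg/L
AUC = C0/ke = 11.4387/0.059
AUC = 193.9 mg*hr/L


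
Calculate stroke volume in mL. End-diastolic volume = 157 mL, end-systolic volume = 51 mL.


SV = EDV - ESV
SV = 157 - 51
SV = 106 mL


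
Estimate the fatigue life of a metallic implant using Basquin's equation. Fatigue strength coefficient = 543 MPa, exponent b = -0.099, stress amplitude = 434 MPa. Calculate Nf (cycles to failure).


sigma_a = sigma_f' * (2Nf)^b
2Nf = (sigma_a/sigma_f')^(1/b)
2Nf = (434/543)^(1/-0.099)
2Nf = 9.6145797
Nf = 4.807


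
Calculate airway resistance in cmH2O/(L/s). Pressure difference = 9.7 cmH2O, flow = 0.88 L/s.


R = dP / flow
R = 9.7 / 0.88
R = 11.02 cmH2O/(L/s)


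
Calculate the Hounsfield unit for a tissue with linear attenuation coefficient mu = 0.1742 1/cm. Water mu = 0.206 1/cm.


HU = ((mu_tissue - mu_water) / mu_water) * 1000
HU = ((0.1742 - 0.206) / 0.206) * 1000
HU = -154.4


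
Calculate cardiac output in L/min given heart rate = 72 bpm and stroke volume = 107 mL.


CO = HR * SV
CO = 72 * 107 / 1000
CO = 7.704 L/min


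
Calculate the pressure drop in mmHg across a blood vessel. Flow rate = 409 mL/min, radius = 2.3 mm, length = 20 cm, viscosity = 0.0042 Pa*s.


dP = 8*mu*L*Q / (pi*r^4)
Q = 409 mL/min = 6.81667e-06 m^3/s
dP = 521.051 Pa = 521.051 / 133.322 mmHg = 3.908 mmHg


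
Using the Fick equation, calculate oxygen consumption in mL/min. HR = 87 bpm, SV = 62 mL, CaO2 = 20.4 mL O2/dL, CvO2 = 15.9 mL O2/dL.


CO = HR*SV = 87*62/1000 = 5.394 L/min
a-v O2 diff = 20.4 - 15.9 = 4.5 mL/dL
VO2 = CO * (CaO2-CvO2) * 10 dL/L
VO2 = 5.394 * 4.5 * 10
VO2 = 242.7 mL/min


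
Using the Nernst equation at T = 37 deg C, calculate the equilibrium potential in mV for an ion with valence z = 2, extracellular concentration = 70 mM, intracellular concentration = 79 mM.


E = (RT/(zF)) * ln(C_out/C_in)
T = 37 + 273.15 = 310.15 K
E = (8.314 * 310.15 / (2 * 96485)) * ln(70/79)
E = -1.616 mV


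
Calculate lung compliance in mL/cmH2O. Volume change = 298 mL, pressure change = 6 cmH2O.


C = dV / dP
C = 298 / 6
C = 49.67 mL/cmH2O


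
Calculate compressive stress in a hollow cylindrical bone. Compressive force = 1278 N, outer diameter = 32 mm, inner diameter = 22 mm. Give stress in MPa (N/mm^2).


A = pi*(r_o^2 - r_i^2)
r_o = 16 mm, r_i = 11 mm
A = 424.115 mm^2
sigma = F/A = 1278 / 424.115
sigma = 3.013 MPa


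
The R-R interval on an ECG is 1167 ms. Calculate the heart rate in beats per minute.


HR = 60 / RR_interval(s)
RR = 1167 ms = 1.167 s
HR = 60 / 1.167 = 51.41 bpm


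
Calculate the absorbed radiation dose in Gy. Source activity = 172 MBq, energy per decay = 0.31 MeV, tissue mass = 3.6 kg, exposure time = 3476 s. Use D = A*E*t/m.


A = 172 MBq = 1.7200e+08 Bq
E = 0.31 MeV = 4.9662e-14 J
D = A*E*t/m = 1.7200e+08*4.9662e-14*3476/3.6
D = 0.008248 Gy


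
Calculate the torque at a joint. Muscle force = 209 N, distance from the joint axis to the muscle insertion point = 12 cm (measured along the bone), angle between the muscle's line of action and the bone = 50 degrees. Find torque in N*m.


Torque = F * d * sin(theta)   (moment arm = d*sin(theta))
d = 12 cm = 0.12 m
Torque = 209 * 0.12 * sin(50)
Torque = 19.21 N*m


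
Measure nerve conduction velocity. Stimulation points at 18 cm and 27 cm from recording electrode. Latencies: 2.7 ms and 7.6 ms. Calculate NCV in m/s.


Distance = (27 - 18) / 100 = 0.09 m
dt = (7.6 - 2.7) / 1000 = 0.0049 s
NCV = dist / dt = 18.37 m/s


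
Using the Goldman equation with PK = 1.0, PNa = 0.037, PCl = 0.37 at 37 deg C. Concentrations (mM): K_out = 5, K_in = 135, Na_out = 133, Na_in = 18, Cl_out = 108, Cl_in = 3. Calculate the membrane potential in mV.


Vm = (RT/F)*ln((PK*Ko + PNa*Nao + PCl*Cli)/(PK*Ki + PNa*Nai + PCl*Clo))
Numer = 11.031, Denom = 175.626
Vm = -73.97 mV


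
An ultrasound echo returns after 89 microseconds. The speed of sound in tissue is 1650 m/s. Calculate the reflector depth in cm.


depth = c * t / 2
t = 89 us = 8.9000e-05 s
depth = 1650 * 8.9000e-05 / 2
depth = 0.073425 m = 7.3425 cm


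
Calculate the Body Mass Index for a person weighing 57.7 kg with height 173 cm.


BMI = weight / height^2
height = 173 cm = 1.73 m
BMI = 57.7 / 1.73^2
BMI = 19.28 kg/m^2


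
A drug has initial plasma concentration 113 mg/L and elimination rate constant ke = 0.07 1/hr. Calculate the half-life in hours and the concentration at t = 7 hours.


t_half = ln(2) / ke = 0.693147 / 0.07 = 9.902 hr
C(t) = C0 * exp(-ke*t) = 113 * exp(-0.07*7)
C(7) = 69.23 mg/L


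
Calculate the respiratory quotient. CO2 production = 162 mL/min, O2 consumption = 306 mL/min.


RQ = VCO2 / VO2
RQ = 162 / 306
RQ = 0.5294


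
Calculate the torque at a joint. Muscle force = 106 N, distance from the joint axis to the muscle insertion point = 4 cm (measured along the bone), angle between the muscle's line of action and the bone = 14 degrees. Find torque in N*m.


Torque = F * d * sin(theta)   (moment arm = d*sin(theta))
d = 4 cm = 0.04 m
Torque = 106 * 0.04 * sin(14)
Torque = 1.026 N*m


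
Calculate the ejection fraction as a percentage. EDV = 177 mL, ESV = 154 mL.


SV = EDV - ESV = 177 - 154 = 23 mL
EF = SV/EDV * 100 = 23/177 * 100
EF = 12.99%


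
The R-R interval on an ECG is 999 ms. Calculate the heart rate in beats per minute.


HR = 60 / RR_interval(s)
RR = 999 ms = 0.999 s
HR = 60 / 0.999 = 60.06 bpm


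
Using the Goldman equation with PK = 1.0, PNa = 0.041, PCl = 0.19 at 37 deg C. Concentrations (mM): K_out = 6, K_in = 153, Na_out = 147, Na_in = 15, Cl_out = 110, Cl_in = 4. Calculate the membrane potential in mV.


Vm = (RT/F)*ln((PK*Ko + PNa*Nao + PCl*Cli)/(PK*Ki + PNa*Nai + PCl*Clo))
Numer = 12.787, Denom = 174.515
Vm = -69.85 mV


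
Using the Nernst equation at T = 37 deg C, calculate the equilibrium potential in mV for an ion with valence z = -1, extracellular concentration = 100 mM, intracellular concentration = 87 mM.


E = (RT/(zF)) * ln(C_out/C_in)
T = 37 + 273.15 = 310.15 K
E = (8.314 * 310.15 / (-1 * 96485)) * ln(100/87)
E = -3.722 mV


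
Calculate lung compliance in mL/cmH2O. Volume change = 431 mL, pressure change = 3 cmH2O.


C = dV / dP
C = 431 / 3
C = 143.7 mL/cmH2O


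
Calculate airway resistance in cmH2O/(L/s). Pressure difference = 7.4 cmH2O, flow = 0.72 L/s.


R = dP / flow
R = 7.4 / 0.72
R = 10.28 cmH2O/(L/s)


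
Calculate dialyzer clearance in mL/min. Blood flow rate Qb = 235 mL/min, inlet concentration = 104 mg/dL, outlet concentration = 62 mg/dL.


K = Qb * (Cb_in - Cb_out) / Cb_in
K = 235 * (104 - 62) / 104
K = 94.9 mL/min


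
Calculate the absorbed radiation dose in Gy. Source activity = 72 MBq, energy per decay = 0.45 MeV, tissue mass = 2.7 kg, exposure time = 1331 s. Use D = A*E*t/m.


A = 72 MBq = 7.2000e+07 Bq
E = 0.45 MeV = 7.209e-14 J
D = A*E*t/m = 7.2000e+07*7.209e-14*1331/2.7
D = 0.002559 Gy


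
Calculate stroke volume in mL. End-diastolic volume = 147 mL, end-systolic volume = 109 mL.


SV = EDV - ESV
SV = 147 - 109
SV = 38 mL


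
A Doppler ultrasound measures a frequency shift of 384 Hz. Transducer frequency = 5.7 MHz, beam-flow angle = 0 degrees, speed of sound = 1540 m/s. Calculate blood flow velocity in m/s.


v = fd * c / (2 * f0 * cos(theta))
v = 384 * 1540 / (2 * 5.7000e+06 * cos(0))
v = 0.05187 m/s


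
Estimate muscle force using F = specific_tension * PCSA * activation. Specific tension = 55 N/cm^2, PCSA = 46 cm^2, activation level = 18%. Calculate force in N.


F = sigma * PCSA * activation
F = 55 * 46 * 0.18
F = 455.4 N


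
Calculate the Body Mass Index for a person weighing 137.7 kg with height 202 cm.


BMI = weight / height^2
height = 202 cm = 2.02 m
BMI = 137.7 / 2.02^2
BMI = 33.75 kg/m^2


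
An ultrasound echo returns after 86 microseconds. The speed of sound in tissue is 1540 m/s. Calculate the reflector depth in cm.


depth = c * t / 2
t = 86 us = 8.6000e-05 s
depth = 1540 * 8.6000e-05 / 2
depth = 0.06622 m = 6.622 cm


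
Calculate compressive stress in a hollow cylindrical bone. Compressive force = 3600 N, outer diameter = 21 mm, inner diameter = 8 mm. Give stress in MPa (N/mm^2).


A = pi*(r_o^2 - r_i^2)
r_o = 10.5 mm, r_i = 4 mm
A = 296.095 mm^2
sigma = F/A = 3600 / 296.095
sigma = 12.16 MPa


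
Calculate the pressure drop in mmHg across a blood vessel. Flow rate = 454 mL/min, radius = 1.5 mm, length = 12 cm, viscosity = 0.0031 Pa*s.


dP = 8*mu*L*Q / (pi*r^4)
Q = 454 mL/min = 7.56667e-06 m^3/s
dP = 1415.87 Pa = 1415.87 / 133.322 mmHg = 10.62 mmHg


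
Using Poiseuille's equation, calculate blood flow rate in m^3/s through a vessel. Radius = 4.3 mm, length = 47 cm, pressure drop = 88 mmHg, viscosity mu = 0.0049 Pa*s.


Q = pi*r^4*dP / (8*mu*L)
r = 0.0043 m, L = 0.47 m
dP = 88 mmHg = 11732.336 Pa
Q = 6.8395e-04 m^3/s


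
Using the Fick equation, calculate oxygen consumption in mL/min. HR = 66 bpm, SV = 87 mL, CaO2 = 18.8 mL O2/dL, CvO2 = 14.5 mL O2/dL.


CO = HR*SV = 66*87/1000 = 5.742 L/min
a-v O2 diff = 18.8 - 14.5 = 4.3 mL/dL
VO2 = CO * (CaO2-CvO2) * 10 dL/L
VO2 = 5.742 * 4.3 * 10
VO2 = 246.9 mL/min


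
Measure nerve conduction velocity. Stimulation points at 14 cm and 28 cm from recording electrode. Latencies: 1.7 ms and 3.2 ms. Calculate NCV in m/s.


Distance = (28 - 14) / 100 = 0.14 m
dt = (3.2 - 1.7) / 1000 = 0.0015 s
NCV = dist / dt = 93.33 m/s


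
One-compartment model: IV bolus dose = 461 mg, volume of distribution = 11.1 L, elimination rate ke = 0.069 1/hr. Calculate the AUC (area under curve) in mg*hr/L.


C0 = Dose/Vd = 461/11.1 = 41.5315 mg/L
AUC = C0/ke = 41.5315/0.069
AUC = 601.9 mg*hr/L


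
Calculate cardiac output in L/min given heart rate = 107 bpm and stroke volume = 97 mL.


CO = HR * SV
CO = 107 * 97 / 1000
CO = 10.38 L/min


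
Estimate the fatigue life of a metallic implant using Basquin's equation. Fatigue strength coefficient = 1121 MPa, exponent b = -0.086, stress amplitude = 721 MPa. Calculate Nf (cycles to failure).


sigma_a = sigma_f' * (2Nf)^b
2Nf = (sigma_a/sigma_f')^(1/b)
2Nf = (721/1121)^(1/-0.086)
2Nf = 169.32652
Nf = 84.66


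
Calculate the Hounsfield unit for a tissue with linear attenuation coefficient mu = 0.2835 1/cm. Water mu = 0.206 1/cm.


HU = ((mu_tissue - mu_water) / mu_water) * 1000
HU = ((0.2835 - 0.206) / 0.206) * 1000
HU = 376.2


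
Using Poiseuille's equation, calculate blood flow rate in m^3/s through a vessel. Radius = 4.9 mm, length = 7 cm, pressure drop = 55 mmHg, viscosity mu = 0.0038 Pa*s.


Q = pi*r^4*dP / (8*mu*L)
r = 0.0049 m, L = 0.07 m
dP = 55 mmHg = 7332.71 Pa
Q = 0.006241 m^3/s


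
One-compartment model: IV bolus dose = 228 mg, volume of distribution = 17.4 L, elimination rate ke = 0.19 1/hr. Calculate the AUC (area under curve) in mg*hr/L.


C0 = Dose/Vd = 228/17.4 = 13.1034 mg/L
AUC = C0/ke = 13.1034/0.19
AUC = 68.97 mg*hr/L


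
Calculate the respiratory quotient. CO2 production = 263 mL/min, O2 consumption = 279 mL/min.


RQ = VCO2 / VO2
RQ = 263 / 279
RQ = 0.9427


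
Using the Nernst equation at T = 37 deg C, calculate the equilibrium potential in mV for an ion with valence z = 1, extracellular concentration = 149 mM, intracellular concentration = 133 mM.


E = (RT/(zF)) * ln(C_out/C_in)
T = 37 + 273.15 = 310.15 K
E = (8.314 * 310.15 / (1 * 96485)) * ln(149/133)
E = 3.036 mV


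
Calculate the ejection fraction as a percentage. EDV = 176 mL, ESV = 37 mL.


SV = EDV - ESV = 176 - 37 = 139 mL
EF = SV/EDV * 100 = 139/176 * 100
EF = 78.98%


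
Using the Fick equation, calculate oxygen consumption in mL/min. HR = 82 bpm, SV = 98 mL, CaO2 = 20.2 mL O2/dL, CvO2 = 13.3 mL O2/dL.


CO = HR*SV = 82*98/1000 = 8.036 L/min
a-v O2 diff = 20.2 - 13.3 = 6.9 mL/dL
VO2 = CO * (CaO2-CvO2) * 10 dL/L
VO2 = 8.036 * 6.9 * 10
VO2 = 554.5 mL/min


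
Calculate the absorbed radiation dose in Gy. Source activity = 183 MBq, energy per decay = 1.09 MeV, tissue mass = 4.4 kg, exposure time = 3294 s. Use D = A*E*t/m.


A = 183 MBq = 1.8300e+08 Bq
E = 1.09 MeV = 1.74618e-13 J
D = A*E*t/m = 1.8300e+08*1.74618e-13*3294/4.4
D = 0.02392 Gy


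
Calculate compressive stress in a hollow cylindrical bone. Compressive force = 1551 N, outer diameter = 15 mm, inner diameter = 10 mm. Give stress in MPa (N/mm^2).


A = pi*(r_o^2 - r_i^2)
r_o = 7.5 mm, r_i = 5 mm
A = 98.1748 mm^2
sigma = F/A = 1551 / 98.1748
sigma = 15.8 MPa


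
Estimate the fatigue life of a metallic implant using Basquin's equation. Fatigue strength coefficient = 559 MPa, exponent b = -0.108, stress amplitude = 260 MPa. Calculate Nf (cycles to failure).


sigma_a = sigma_f' * (2Nf)^b
2Nf = (sigma_a/sigma_f')^(1/b)
2Nf = (260/559)^(1/-0.108)
2Nf = 1197.1095
Nf = 598.6


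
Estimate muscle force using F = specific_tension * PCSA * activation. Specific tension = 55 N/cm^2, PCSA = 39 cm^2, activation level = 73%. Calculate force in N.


F = sigma * PCSA * activation
F = 55 * 39 * 0.73
F = 1566 N


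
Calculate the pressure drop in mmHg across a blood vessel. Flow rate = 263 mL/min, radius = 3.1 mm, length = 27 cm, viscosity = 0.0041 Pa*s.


dP = 8*mu*L*Q / (pi*r^4)
Q = 263 mL/min = 4.38333e-06 m^3/s
dP = 133.797 Pa = 133.797 / 133.322 mmHg = 1.004 mmHg


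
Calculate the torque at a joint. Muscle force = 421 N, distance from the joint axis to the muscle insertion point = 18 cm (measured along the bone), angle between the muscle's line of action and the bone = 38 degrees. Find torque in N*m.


Torque = F * d * sin(theta)   (moment arm = d*sin(theta))
d = 18 cm = 0.18 m
Torque = 421 * 0.18 * sin(38)
Torque = 46.65 N*m


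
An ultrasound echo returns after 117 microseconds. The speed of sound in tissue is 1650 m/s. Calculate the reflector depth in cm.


depth = c * t / 2
t = 117 us = 1.1700e-04 s
depth = 1650 * 1.1700e-04 / 2
depth = 0.096525 m = 9.6525 cm


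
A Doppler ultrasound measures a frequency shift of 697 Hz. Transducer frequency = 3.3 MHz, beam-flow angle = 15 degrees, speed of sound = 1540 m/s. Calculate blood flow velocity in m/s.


v = fd * c / (2 * f0 * cos(theta))
v = 697 * 1540 / (2 * 3.3000e+06 * cos(15))
v = 0.1684 m/s


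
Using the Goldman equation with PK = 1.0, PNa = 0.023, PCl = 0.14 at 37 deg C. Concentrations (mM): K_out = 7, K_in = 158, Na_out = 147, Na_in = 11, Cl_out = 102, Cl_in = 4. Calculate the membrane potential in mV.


Vm = (RT/F)*ln((PK*Ko + PNa*Nao + PCl*Cli)/(PK*Ki + PNa*Nai + PCl*Clo))
Numer = 10.941, Denom = 172.533
Vm = -73.71 mV


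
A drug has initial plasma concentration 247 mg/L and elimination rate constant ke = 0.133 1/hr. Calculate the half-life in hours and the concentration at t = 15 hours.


t_half = ln(2) / ke = 0.693147 / 0.133 = 5.212 hr
C(t) = C0 * exp(-ke*t) = 247 * exp(-0.133*15)
C(15) = 33.6 mg/L


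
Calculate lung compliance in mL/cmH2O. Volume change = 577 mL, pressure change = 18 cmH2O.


C = dV / dP
C = 577 / 18
C = 32.06 mL/cmH2O
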